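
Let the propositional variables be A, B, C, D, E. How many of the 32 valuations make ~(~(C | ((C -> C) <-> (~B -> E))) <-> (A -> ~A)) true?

Initial set: {T ~(~(C | ((C -> C) <-> (~B -> E))) <-> (A -> ~A))}.
T ~(~(C | ((C -> C) <-> (~B -> E))) <-> (A -> ~A)): β-rule — branch into T ~(C | ((C -> C) <-> (~B -> E))), F (A -> ~A)  //  F ~(C | ((C -> C) <-> (~B -> E))), T (A -> ~A).
  branch 1 (add T ~(C | ((C -> C) <-> (~B -> E))), F (A -> ~A)):
    T ~(C | ((C -> C) <-> (~B -> E))): α-rule — add F C, F ((C -> C) <-> (~B -> E)).
    F (A -> ~A): α-rule — add T A, F ~A.
    F ((C -> C) <-> (~B -> E)): β-rule — branch into T (C -> C), F (~B -> E)  //  F (C -> C), T (~B -> E).
      branch 1.1 (add T (C -> C), F (~B -> E)):
        F (~B -> E): α-rule — add T ~B, F E.
        T (C -> C): β-rule — branch into F C  //  T C.
          branch 1.1.1 (add F C):
            ○ open, literals {A=T, B=F, C=F, E=F}.
          branch 1.1.2 (add T C):
            × closes — contains both C and ~C.
      branch 1.2 (add F (C -> C), T (~B -> E)):
        F (C -> C): α-rule — add T C, F C.
        × closes — contains both C and ~C.
  branch 2 (add F ~(C | ((C -> C) <-> (~B -> E))), T (A -> ~A)):
    F ~(C | ((C -> C) <-> (~B -> E))): β-rule — branch into T C  //  T ((C -> C) <-> (~B -> E)).
      branch 2.1 (add T C):
        T (A -> ~A): β-rule — branch into F A  //  T ~A.
          branch 2.1.1 (add F A):
            ○ open, literals {A=F, C=T}.
          branch 2.1.2 (add T ~A):
            ○ open, literals {A=F, C=T}.
      branch 2.2 (add T ((C -> C) <-> (~B -> E))):
        T (A -> ~A): β-rule — branch into F A  //  T ~A.
          branch 2.2.1 (add F A):
            T ((C -> C) <-> (~B -> E)): β-rule — branch into T (C -> C), T (~B -> E)  //  F (C -> C), F (~B -> E).
              branch 2.2.1.1 (add T (C -> C), T (~B -> E)):
                T (C -> C): β-rule — branch into F C  //  T C.
                  branch 2.2.1.1.1 (add F C):
                    T (~B -> E): β-rule — branch into F ~B  //  T E.
                      branch 2.2.1.1.1.1 (add F ~B):
                        ○ open, literals {A=F, B=T, C=F}.
                      branch 2.2.1.1.1.2 (add T E):
                        ○ open, literals {A=F, C=F, E=T}.
                  branch 2.2.1.1.2 (add T C):
                    T (~B -> E): β-rule — branch into F ~B  //  T E.
                      branch 2.2.1.1.2.1 (add F ~B):
                        ○ open, literals {A=F, B=T, C=T}.
                      branch 2.2.1.1.2.2 (add T E):
                        ○ open, literals {A=F, C=T, E=T}.
              branch 2.2.1.2 (add F (C -> C), F (~B -> E)):
                F (C -> C): α-rule — add T C, F C.
                × closes — contains both C and ~C.
          branch 2.2.2 (add T ~A):
            T ((C -> C) <-> (~B -> E)): β-rule — branch into T (C -> C), T (~B -> E)  //  F (C -> C), F (~B -> E).
              branch 2.2.2.1 (add T (C -> C), T (~B -> E)):
                T (C -> C): β-rule — branch into F C  //  T C.
                  branch 2.2.2.1.1 (add F C):
                    T (~B -> E): β-rule — branch into F ~B  //  T E.
                      branch 2.2.2.1.1.1 (add F ~B):
                        ○ open, literals {A=F, B=T, C=F}.
                      branch 2.2.2.1.1.2 (add T E):
                        ○ open, literals {A=F, C=F, E=T}.
                  branch 2.2.2.1.2 (add T C):
                    T (~B -> E): β-rule — branch into F ~B  //  T E.
                      branch 2.2.2.1.2.1 (add F ~B):
                        ○ open, literals {A=F, B=T, C=T}.
                      branch 2.2.2.1.2.2 (add T E):
                        ○ open, literals {A=F, C=T, E=T}.
              branch 2.2.2.2 (add F (C -> C), F (~B -> E)):
                F (C -> C): α-rule — add T C, F C.
                × closes — contains both C and ~C.
4 branches closed, 11 open.
Each open branch fixes some atoms; the unmentioned ones are free. Counting distinct full assignments: branch {A=T, B=F, C=F, E=F} (D) contributes 2 new; branch {A=F, C=T} (B, D, E) contributes 8 new; branch {A=F, C=T} (B, D, E) contributes 0 new; branch {A=F, B=T, C=F} (D, E) contributes 4 new; branch {A=F, C=F, E=T} (B, D) contributes 2 new; branch {A=F, B=T, C=T} (D, E) contributes 0 new; branch {A=F, C=T, E=T} (B, D) contributes 0 new; branch {A=F, B=T, C=F} (D, E) contributes 0 new; branch {A=F, C=F, E=T} (B, D) contributes 0 new; branch {A=F, B=T, C=T} (D, E) contributes 0 new; branch {A=F, C=T, E=T} (B, D) contributes 0 new. Total: 16.

16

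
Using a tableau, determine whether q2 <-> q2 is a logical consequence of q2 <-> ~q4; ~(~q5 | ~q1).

Yes

Initial set: {T (q2 <-> ~q4); T ~(~q5 | ~q1); F (q2 <-> q2)}.
T ~(~q5 | ~q1): α-rule — add F ~q5, F ~q1.
T (q2 <-> ~q4): β-rule — branch into T q2, T ~q4  //  F q2, F ~q4.
  branch 1 (add T q2, T ~q4):
    F (q2 <-> q2): β-rule — branch into T q2, F q2  //  F q2, T q2.
      branch 1.1 (add T q2, F q2):
        × closes — contains both q2 and ~q2.
      branch 1.2 (add F q2, T q2):
        × closes — contains both q2 and ~q2.
  branch 2 (add F q2, F ~q4):
    F (q2 <-> q2): β-rule — branch into T q2, F q2  //  F q2, T q2.
      branch 2.1 (add T q2, F q2):
        × closes — contains both q2 and ~q2.
      branch 2.2 (add F q2, T q2):
        × closes — contains both q2 and ~q2.
All 4 branches close.
Every branch closed, so the premises entail the conclusion.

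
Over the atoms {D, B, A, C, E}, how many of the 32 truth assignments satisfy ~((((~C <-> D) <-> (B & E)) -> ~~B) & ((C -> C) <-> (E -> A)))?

14

Initial set: {~((((~C <-> D) <-> (B & E)) -> ~~B) & ((C -> C) <-> (E -> A)))}.
~((((~C <-> D) <-> (B & E)) -> ~~B) & ((C -> C) <-> (E -> A))): β-rule — branch into ~(((~C <-> D) <-> (B & E)) -> ~~B)  //  ~((C -> C) <-> (E -> A)).
  branch 1 (add ~(((~C <-> D) <-> (B & E)) -> ~~B)):
    ~(((~C <-> D) <-> (B & E)) -> ~~B): α-rule — add ((~C <-> D) <-> (B & E)), ~~~B.
    ~~~B: drop double negation, giving ~B.
    ((~C <-> D) <-> (B & E)): β-rule — branch into (~C <-> D), (B & E)  //  ~(~C <-> D), ~(B & E).
      branch 1.1 (add (~C <-> D), (B & E)):
        (B & E): α-rule — add B, E.
        × closes — contains both B and ~B.
      branch 1.2 (add ~(~C <-> D), ~(B & E)):
        ~(~C <-> D): β-rule — branch into ~C, ~D  //  ~~C, D.
          branch 1.2.1 (add ~C, ~D):
            ~(B & E): β-rule — branch into ~B  //  ~E.
              branch 1.2.1.1 (add ~B):
                ○ open, literals {B=false, C=false, D=false}.
              branch 1.2.1.2 (add ~E):
                ○ open, literals {B=false, C=false, D=false, E=false}.
          branch 1.2.2 (add ~~C, D):
            ~(B & E): β-rule — branch into ~B  //  ~E.
              branch 1.2.2.1 (add ~B):
                ○ open, literals {B=false, C=true, D=true}.
              branch 1.2.2.2 (add ~E):
                ○ open, literals {B=false, C=true, D=true, E=false}.
  branch 2 (add ~((C -> C) <-> (E -> A))):
    ~((C -> C) <-> (E -> A)): β-rule — branch into (C -> C), ~(E -> A)  //  ~(C -> C), (E -> A).
      branch 2.1 (add (C -> C), ~(E -> A)):
        ~(E -> A): α-rule — add E, ~A.
        (C -> C): β-rule — branch into ~C  //  C.
          branch 2.1.1 (add ~C):
            ○ open, literals {A=false, C=false, E=true}.
          branch 2.1.2 (add C):
            ○ open, literals {A=false, C=true, E=true}.
      branch 2.2 (add ~(C -> C), (E -> A)):
        ~(C -> C): α-rule — add C, ~C.
        × closes — contains both C and ~C.
2 branches closed, 6 open.
Each open branch fixes some atoms; the unmentioned ones are free. Counting distinct full assignments: branch {B=false, C=false, D=false} (A, E) contributes 4 new; branch {B=false, C=false, D=false, E=false} (A) contributes 0 new; branch {B=false, C=true, D=true} (A, E) contributes 4 new; branch {B=false, C=true, D=true, E=false} (A) contributes 0 new; branch {A=false, C=false, E=true} (D, B) contributes 3 new; branch {A=false, C=true, E=true} (D, B) contributes 3 new. Total: 14.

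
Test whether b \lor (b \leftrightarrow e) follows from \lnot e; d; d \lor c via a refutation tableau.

Initial set: {\lnot e; d; (d \lor c); \lnot (b \lor (b \leftrightarrow e))}.
\lnot (b \lor (b \leftrightarrow e)): α-rule — add \lnot b, \lnot (b \leftrightarrow e).
(d \lor c): β-rule — branch into d  //  c.
  branch 1 (add d):
    \lnot (b \leftrightarrow e): β-rule — branch into b, \lnot e  //  \lnot b, e.
      branch 1.1 (add b, \lnot e):
        × closes — contains both b and \lnot b.
      branch 1.2 (add \lnot b, e):
        × closes — contains both e and \lnot e.
  branch 2 (add c):
    \lnot (b \leftrightarrow e): β-rule — branch into b, \lnot e  //  \lnot b, e.
      branch 2.1 (add b, \lnot e):
        × closes — contains both b and \lnot b.
      branch 2.2 (add \lnot b, e):
        × closes — contains both e and \lnot e.
All 4 branches close.
Every branch closed, so the premises entail the conclusion.

Yes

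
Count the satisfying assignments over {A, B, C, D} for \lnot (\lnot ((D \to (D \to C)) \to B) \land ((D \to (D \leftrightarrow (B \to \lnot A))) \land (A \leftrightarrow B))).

13

Initial set: {T \lnot (\lnot ((D \to (D \to C)) \to B) \land ((D \to (D \leftrightarrow (B \to \lnot A))) \land (A \leftrightarrow B)))}.
T \lnot (\lnot ((D \to (D \to C)) \to B) \land ((D \to (D \leftrightarrow (B \to \lnot A))) \land (A \leftrightarrow B))): β-rule — branch into F \lnot ((D \to (D \to C)) \to B)  //  F ((D \to (D \leftrightarrow (B \to \lnot A))) \land (A \leftrightarrow B)).
  branch 1 (add F \lnot ((D \to (D \to C)) \to B)):
    F \lnot ((D \to (D \to C)) \to B): β-rule — branch into F (D \to (D \to C))  //  T B.
      branch 1.1 (add F (D \to (D \to C))):
        F (D \to (D \to C)): α-rule — add T D, F (D \to C).
        F (D \to C): α-rule — add T D, F C.
        ○ open, literals {C=false, D=true}.
      branch 1.2 (add T B):
        ○ open, literals {B=true}.
  branch 2 (add F ((D \to (D \leftrightarrow (B \to \lnot A))) \land (A \leftrightarrow B))):
    F ((D \to (D \leftrightarrow (B \to \lnot A))) \land (A \leftrightarrow B)): β-rule — branch into F (D \to (D \leftrightarrow (B \to \lnot A)))  //  F (A \leftrightarrow B).
      branch 2.1 (add F (D \to (D \leftrightarrow (B \to \lnot A)))):
        F (D \to (D \leftrightarrow (B \to \lnot A))): α-rule — add T D, F (D \leftrightarrow (B \to \lnot A)).
        F (D \leftrightarrow (B \to \lnot A)): β-rule — branch into T D, F (B \to \lnot A)  //  F D, T (B \to \lnot A).
          branch 2.1.1 (add T D, F (B \to \lnot A)):
            F (B \to \lnot A): α-rule — add T B, F \lnot A.
            ○ open, literals {A=true, B=true, D=true}.
          branch 2.1.2 (add F D, T (B \to \lnot A)):
            × closes — contains both D and \lnot D.
      branch 2.2 (add F (A \leftrightarrow B)):
        F (A \leftrightarrow B): β-rule — branch into T A, F B  //  F A, T B.
          branch 2.2.1 (add T A, F B):
            ○ open, literals {A=true, B=false}.
          branch 2.2.2 (add F A, T B):
            ○ open, literals {A=false, B=true}.
1 branch closed, 5 open.
Each open branch fixes some atoms; the unmentioned ones are free. Counting distinct full assignments: branch {C=false, D=true} (A, B) contributes 4 new; branch {B=true} (A, C, D) contributes 6 new; branch {A=true, B=true, D=true} (C) contributes 0 new; branch {A=true, B=false} (C, D) contributes 3 new; branch {A=false, B=true} (C, D) contributes 0 new. Total: 13.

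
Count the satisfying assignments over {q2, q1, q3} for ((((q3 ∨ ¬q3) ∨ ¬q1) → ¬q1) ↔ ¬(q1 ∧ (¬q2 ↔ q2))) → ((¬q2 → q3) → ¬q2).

6

Initial set: {T (((((q3 ∨ ¬q3) ∨ ¬q1) → ¬q1) ↔ ¬(q1 ∧ (¬q2 ↔ q2))) → ((¬q2 → q3) → ¬q2))}.
T (((((q3 ∨ ¬q3) ∨ ¬q1) → ¬q1) ↔ ¬(q1 ∧ (¬q2 ↔ q2))) → ((¬q2 → q3) → ¬q2)): β-rule — branch into F ((((q3 ∨ ¬q3) ∨ ¬q1) → ¬q1) ↔ ¬(q1 ∧ (¬q2 ↔ q2)))  //  T ((¬q2 → q3) → ¬q2).
  branch 1 (add F ((((q3 ∨ ¬q3) ∨ ¬q1) → ¬q1) ↔ ¬(q1 ∧ (¬q2 ↔ q2)))):
    F ((((q3 ∨ ¬q3) ∨ ¬q1) → ¬q1) ↔ ¬(q1 ∧ (¬q2 ↔ q2))): β-rule — branch into T (((q3 ∨ ¬q3) ∨ ¬q1) → ¬q1), F ¬(q1 ∧ (¬q2 ↔ q2))  //  F (((q3 ∨ ¬q3) ∨ ¬q1) → ¬q1), T ¬(q1 ∧ (¬q2 ↔ q2)).
      branch 1.1 (add T (((q3 ∨ ¬q3) ∨ ¬q1) → ¬q1), F ¬(q1 ∧ (¬q2 ↔ q2))):
        F ¬(q1 ∧ (¬q2 ↔ q2)): α-rule — add T q1, T (¬q2 ↔ q2).
        T (((q3 ∨ ¬q3) ∨ ¬q1) → ¬q1): β-rule — branch into F ((q3 ∨ ¬q3) ∨ ¬q1)  //  T ¬q1.
          branch 1.1.1 (add F ((q3 ∨ ¬q3) ∨ ¬q1)):
            F ((q3 ∨ ¬q3) ∨ ¬q1): α-rule — add F (q3 ∨ ¬q3), F ¬q1.
            F (q3 ∨ ¬q3): α-rule — add F q3, F ¬q3.
            × closes — contains both q3 and ¬q3.
          branch 1.1.2 (add T ¬q1):
            × closes — contains both q1 and ¬q1.
      branch 1.2 (add F (((q3 ∨ ¬q3) ∨ ¬q1) → ¬q1), T ¬(q1 ∧ (¬q2 ↔ q2))):
        F (((q3 ∨ ¬q3) ∨ ¬q1) → ¬q1): α-rule — add T ((q3 ∨ ¬q3) ∨ ¬q1), F ¬q1.
        T ¬(q1 ∧ (¬q2 ↔ q2)): β-rule — branch into F q1  //  F (¬q2 ↔ q2).
          branch 1.2.1 (add F q1):
            × closes — contains both q1 and ¬q1.
          branch 1.2.2 (add F (¬q2 ↔ q2)):
            T ((q3 ∨ ¬q3) ∨ ¬q1): β-rule — branch into T (q3 ∨ ¬q3)  //  T ¬q1.
              branch 1.2.2.1 (add T (q3 ∨ ¬q3)):
                F (¬q2 ↔ q2): β-rule — branch into T ¬q2, F q2  //  F ¬q2, T q2.
                  branch 1.2.2.1.1 (add T ¬q2, F q2):
                    T (q3 ∨ ¬q3): β-rule — branch into T q3  //  T ¬q3.
                      branch 1.2.2.1.1.1 (add T q3):
                        ○ open, literals {q1=T, q2=F, q3=T}.
                      branch 1.2.2.1.1.2 (add T ¬q3):
                        ○ open, literals {q1=T, q2=F, q3=F}.
                  branch 1.2.2.1.2 (add F ¬q2, T q2):
                    T (q3 ∨ ¬q3): β-rule — branch into T q3  //  T ¬q3.
                      branch 1.2.2.1.2.1 (add T q3):
                        ○ open, literals {q1=T, q2=T, q3=T}.
                      branch 1.2.2.1.2.2 (add T ¬q3):
                        ○ open, literals {q1=T, q2=T, q3=F}.
              branch 1.2.2.2 (add T ¬q1):
                × closes — contains both q1 and ¬q1.
  branch 2 (add T ((¬q2 → q3) → ¬q2)):
    T ((¬q2 → q3) → ¬q2): β-rule — branch into F (¬q2 → q3)  //  T ¬q2.
      branch 2.1 (add F (¬q2 → q3)):
        F (¬q2 → q3): α-rule — add T ¬q2, F q3.
        ○ open, literals {q2=F, q3=F}.
      branch 2.2 (add T ¬q2):
        ○ open, literals {q2=F}.
4 branches closed, 6 open.
Each open branch fixes some atoms; the unmentioned ones are free. Counting distinct full assignments: branch {q1=T, q2=F, q3=T} (none free) contributes 1 new; branch {q1=T, q2=F, q3=F} (none free) contributes 1 new; branch {q1=T, q2=T, q3=T} (none free) contributes 1 new; branch {q1=T, q2=T, q3=F} (none free) contributes 1 new; branch {q2=F, q3=F} (q1) contributes 1 new; branch {q2=F} (q1, q3) contributes 1 new. Total: 6.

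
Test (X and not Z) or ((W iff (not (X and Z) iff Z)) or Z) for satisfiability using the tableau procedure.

Satisfiable

Initial set: {((X and not Z) or ((W iff (not (X and Z) iff Z)) or Z))}.
((X and not Z) or ((W iff (not (X and Z) iff Z)) or Z)): β-rule — branch into (X and not Z)  //  ((W iff (not (X and Z) iff Z)) or Z).
  branch 1 (add (X and not Z)):
    (X and not Z): α-rule — add X, not Z.
    ○ open, literals {X=T, Z=F}.
  branch 2 (add ((W iff (not (X and Z) iff Z)) or Z)):
    ((W iff (not (X and Z) iff Z)) or Z): β-rule — branch into (W iff (not (X and Z) iff Z))  //  Z.
      branch 2.1 (add (W iff (not (X and Z) iff Z))):
        (W iff (not (X and Z) iff Z)): β-rule — branch into W, (not (X and Z) iff Z)  //  not W, not (not (X and Z) iff Z).
          branch 2.1.1 (add W, (not (X and Z) iff Z)):
            (not (X and Z) iff Z): β-rule — branch into not (X and Z), Z  //  not not (X and Z), not Z.
              branch 2.1.1.1 (add not (X and Z), Z):
                not (X and Z): β-rule — branch into not X  //  not Z.
                  branch 2.1.1.1.1 (add not X):
                    ○ open, literals {W=T, X=F, Z=T}.
                  branch 2.1.1.1.2 (add not Z):
                    × closes — contains both Z and not Z.
              branch 2.1.1.2 (add not not (X and Z), not Z):
                not not (X and Z): α-rule — add X, Z.
                × closes — contains both Z and not Z.
          branch 2.1.2 (add not W, not (not (X and Z) iff Z)):
            not (not (X and Z) iff Z): β-rule — branch into not (X and Z), not Z  //  not not (X and Z), Z.
              branch 2.1.2.1 (add not (X and Z), not Z):
                not (X and Z): β-rule — branch into not X  //  not Z.
                  branch 2.1.2.1.1 (add not X):
                    ○ open, literals {W=F, X=F, Z=F}.
                  branch 2.1.2.1.2 (add not Z):
                    ○ open, literals {W=F, Z=F}.
              branch 2.1.2.2 (add not not (X and Z), Z):
                not not (X and Z): α-rule — add X, Z.
                ○ open, literals {W=F, X=T, Z=T}.
      branch 2.2 (add Z):
        ○ open, literals {Z=T}.
2 branches closed, 6 open.
An open branch gives a satisfying assignment: X=T, Z=F.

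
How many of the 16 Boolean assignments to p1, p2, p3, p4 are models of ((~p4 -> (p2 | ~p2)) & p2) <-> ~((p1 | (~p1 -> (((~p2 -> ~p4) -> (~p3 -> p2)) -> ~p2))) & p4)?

10

Initial set: {(((~p4 -> (p2 | ~p2)) & p2) <-> ~((p1 | (~p1 -> (((~p2 -> ~p4) -> (~p3 -> p2)) -> ~p2))) & p4))}.
(((~p4 -> (p2 | ~p2)) & p2) <-> ~((p1 | (~p1 -> (((~p2 -> ~p4) -> (~p3 -> p2)) -> ~p2))) & p4)): β-rule — branch into ((~p4 -> (p2 | ~p2)) & p2), ~((p1 | (~p1 -> (((~p2 -> ~p4) -> (~p3 -> p2)) -> ~p2))) & p4)  //  ~((~p4 -> (p2 | ~p2)) & p2), ~~((p1 | (~p1 -> (((~p2 -> ~p4) -> (~p3 -> p2)) -> ~p2))) & p4).
  branch 1 (add ((~p4 -> (p2 | ~p2)) & p2), ~((p1 | (~p1 -> (((~p2 -> ~p4) -> (~p3 -> p2)) -> ~p2))) & p4)):
    ((~p4 -> (p2 | ~p2)) & p2): α-rule — add (~p4 -> (p2 | ~p2)), p2.
    ~((p1 | (~p1 -> (((~p2 -> ~p4) -> (~p3 -> p2)) -> ~p2))) & p4): β-rule — branch into ~(p1 | (~p1 -> (((~p2 -> ~p4) -> (~p3 -> p2)) -> ~p2)))  //  ~p4.
      branch 1.1 (add ~(p1 | (~p1 -> (((~p2 -> ~p4) -> (~p3 -> p2)) -> ~p2)))):
        ~(p1 | (~p1 -> (((~p2 -> ~p4) -> (~p3 -> p2)) -> ~p2))): α-rule — add ~p1, ~(~p1 -> (((~p2 -> ~p4) -> (~p3 -> p2)) -> ~p2)).
        ~(~p1 -> (((~p2 -> ~p4) -> (~p3 -> p2)) -> ~p2)): α-rule — add ~p1, ~(((~p2 -> ~p4) -> (~p3 -> p2)) -> ~p2).
        ~(((~p2 -> ~p4) -> (~p3 -> p2)) -> ~p2): α-rule — add ((~p2 -> ~p4) -> (~p3 -> p2)), ~~p2.
        (~p4 -> (p2 | ~p2)): β-rule — branch into ~~p4  //  (p2 | ~p2).
          branch 1.1.1 (add ~~p4):
            ((~p2 -> ~p4) -> (~p3 -> p2)): β-rule — branch into ~(~p2 -> ~p4)  //  (~p3 -> p2).
              branch 1.1.1.1 (add ~(~p2 -> ~p4)):
                ~(~p2 -> ~p4): α-rule — add ~p2, ~~p4.
                × closes — contains both p2 and ~p2.
              branch 1.1.1.2 (add (~p3 -> p2)):
                (~p3 -> p2): β-rule — branch into ~~p3  //  p2.
                  branch 1.1.1.2.1 (add ~~p3):
                    ○ open, literals {p1=false, p2=true, p3=true, p4=true}.
                  branch 1.1.1.2.2 (add p2):
                    ○ open, literals {p1=false, p2=true, p4=true}.
          branch 1.1.2 (add (p2 | ~p2)):
            ((~p2 -> ~p4) -> (~p3 -> p2)): β-rule — branch into ~(~p2 -> ~p4)  //  (~p3 -> p2).
              branch 1.1.2.1 (add ~(~p2 -> ~p4)):
                ~(~p2 -> ~p4): α-rule — add ~p2, ~~p4.
                × closes — contains both p2 and ~p2.
              branch 1.1.2.2 (add (~p3 -> p2)):
                (p2 | ~p2): β-rule — branch into p2  //  ~p2.
                  branch 1.1.2.2.1 (add p2):
                    (~p3 -> p2): β-rule — branch into ~~p3  //  p2.
                      branch 1.1.2.2.1.1 (add ~~p3):
                        ○ open, literals {p1=false, p2=true, p3=true}.
                      branch 1.1.2.2.1.2 (add p2):
                        ○ open, literals {p1=false, p2=true}.
                  branch 1.1.2.2.2 (add ~p2):
                    × closes — contains both p2 and ~p2.
      branch 1.2 (add ~p4):
        (~p4 -> (p2 | ~p2)): β-rule — branch into ~~p4  //  (p2 | ~p2).
          branch 1.2.1 (add ~~p4):
            × closes — contains both p4 and ~p4.
          branch 1.2.2 (add (p2 | ~p2)):
            (p2 | ~p2): β-rule — branch into p2  //  ~p2.
              branch 1.2.2.1 (add p2):
                ○ open, literals {p2=true, p4=false}.
              branch 1.2.2.2 (add ~p2):
                × closes — contains both p2 and ~p2.
  branch 2 (add ~((~p4 -> (p2 | ~p2)) & p2), ~~((p1 | (~p1 -> (((~p2 -> ~p4) -> (~p3 -> p2)) -> ~p2))) & p4)):
    ~~((p1 | (~p1 -> (((~p2 -> ~p4) -> (~p3 -> p2)) -> ~p2))) & p4): α-rule — add (p1 | (~p1 -> (((~p2 -> ~p4) -> (~p3 -> p2)) -> ~p2))), p4.
    ~((~p4 -> (p2 | ~p2)) & p2): β-rule — branch into ~(~p4 -> (p2 | ~p2))  //  ~p2.
      branch 2.1 (add ~(~p4 -> (p2 | ~p2))):
        ~(~p4 -> (p2 | ~p2)): α-rule — add ~p4, ~(p2 | ~p2).
        × closes — contains both p4 and ~p4.
      branch 2.2 (add ~p2):
        (p1 | (~p1 -> (((~p2 -> ~p4) -> (~p3 -> p2)) -> ~p2))): β-rule — branch into p1  //  (~p1 -> (((~p2 -> ~p4) -> (~p3 -> p2)) -> ~p2)).
          branch 2.2.1 (add p1):
            ○ open, literals {p1=true, p2=false, p4=true}.
          branch 2.2.2 (add (~p1 -> (((~p2 -> ~p4) -> (~p3 -> p2)) -> ~p2))):
            (~p1 -> (((~p2 -> ~p4) -> (~p3 -> p2)) -> ~p2)): β-rule — branch into ~~p1  //  (((~p2 -> ~p4) -> (~p3 -> p2)) -> ~p2).
              branch 2.2.2.1 (add ~~p1):
                ○ open, literals {p1=true, p2=false, p4=true}.
              branch 2.2.2.2 (add (((~p2 -> ~p4) -> (~p3 -> p2)) -> ~p2)):
                (((~p2 -> ~p4) -> (~p3 -> p2)) -> ~p2): β-rule — branch into ~((~p2 -> ~p4) -> (~p3 -> p2))  //  ~p2.
                  branch 2.2.2.2.1 (add ~((~p2 -> ~p4) -> (~p3 -> p2))):
                    ~((~p2 -> ~p4) -> (~p3 -> p2)): α-rule — add (~p2 -> ~p4), ~(~p3 -> p2).
                    ~(~p3 -> p2): α-rule — add ~p3, ~p2.
                    (~p2 -> ~p4): β-rule — branch into ~~p2  //  ~p4.
                      branch 2.2.2.2.1.1 (add ~~p2):
                        × closes — contains both p2 and ~p2.
                      branch 2.2.2.2.1.2 (add ~p4):
                        × closes — contains both p4 and ~p4.
                  branch 2.2.2.2.2 (add ~p2):
                    ○ open, literals {p2=false, p4=true}.
8 branches closed, 8 open.
Each open branch fixes some atoms; the unmentioned ones are free. Counting distinct full assignments: branch {p1=false, p2=true, p3=true, p4=true} (none free) contributes 1 new; branch {p1=false, p2=true, p4=true} (p3) contributes 1 new; branch {p1=false, p2=true, p3=true} (p4) contributes 1 new; branch {p1=false, p2=true} (p3, p4) contributes 1 new; branch {p2=true, p4=false} (p1, p3) contributes 2 new; branch {p1=true, p2=false, p4=true} (p3) contributes 2 new; branch {p1=true, p2=false, p4=true} (p3) contributes 0 new; branch {p2=false, p4=true} (p1, p3) contributes 2 new. Total: 10.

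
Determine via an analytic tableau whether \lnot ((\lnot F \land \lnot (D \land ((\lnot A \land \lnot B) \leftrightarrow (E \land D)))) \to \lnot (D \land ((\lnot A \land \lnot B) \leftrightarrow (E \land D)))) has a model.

Unsatisfiable

Initial set: {\lnot ((\lnot F \land \lnot (D \land ((\lnot A \land \lnot B) \leftrightarrow (E \land D)))) \to \lnot (D \land ((\lnot A \land \lnot B) \leftrightarrow (E \land D))))}.
\lnot ((\lnot F \land \lnot (D \land ((\lnot A \land \lnot B) \leftrightarrow (E \land D)))) \to \lnot (D \land ((\lnot A \land \lnot B) \leftrightarrow (E \land D)))): α-rule — add (\lnot F \land \lnot (D \land ((\lnot A \land \lnot B) \leftrightarrow (E \land D)))), \lnot \lnot (D \land ((\lnot A \land \lnot B) \leftrightarrow (E \land D))).
(\lnot F \land \lnot (D \land ((\lnot A \land \lnot B) \leftrightarrow (E \land D)))): α-rule — add \lnot F, \lnot (D \land ((\lnot A \land \lnot B) \leftrightarrow (E \land D))).
\lnot \lnot (D \land ((\lnot A \land \lnot B) \leftrightarrow (E \land D))): α-rule — add D, ((\lnot A \land \lnot B) \leftrightarrow (E \land D)).
\lnot (D \land ((\lnot A \land \lnot B) \leftrightarrow (E \land D))): β-rule — branch into \lnot D  //  \lnot ((\lnot A \land \lnot B) \leftrightarrow (E \land D)).
  branch 1 (add \lnot D):
    × closes — contains both D and \lnot D.
  branch 2 (add \lnot ((\lnot A \land \lnot B) \leftrightarrow (E \land D))):
    ((\lnot A \land \lnot B) \leftrightarrow (E \land D)): β-rule — branch into (\lnot A \land \lnot B), (E \land D)  //  \lnot (\lnot A \land \lnot B), \lnot (E \land D).
      branch 2.1 (add (\lnot A \land \lnot B), (E \land D)):
        (\lnot A \land \lnot B): α-rule — add \lnot A, \lnot B.
        (E \land D): α-rule — add E, D.
        \lnot ((\lnot A \land \lnot B) \leftrightarrow (E \land D)): β-rule — branch into (\lnot A \land \lnot B), \lnot (E \land D)  //  \lnot (\lnot A \land \lnot B), (E \land D).
          branch 2.1.1 (add (\lnot A \land \lnot B), \lnot (E \land D)):
            (\lnot A \land \lnot B): α-rule — add \lnot A, \lnot B.
            \lnot (E \land D): β-rule — branch into \lnot E  //  \lnot D.
              branch 2.1.1.1 (add \lnot E):
                × closes — contains both E and \lnot E.
              branch 2.1.1.2 (add \lnot D):
                × closes — contains both D and \lnot D.
          branch 2.1.2 (add \lnot (\lnot A \land \lnot B), (E \land D)):
            (E \land D): α-rule — add E, D.
            \lnot (\lnot A \land \lnot B): β-rule — branch into \lnot \lnot A  //  \lnot \lnot B.
              branch 2.1.2.1 (add \lnot \lnot A):
                × closes — contains both A and \lnot A.
              branch 2.1.2.2 (add \lnot \lnot B):
                × closes — contains both B and \lnot B.
      branch 2.2 (add \lnot (\lnot A \land \lnot B), \lnot (E \land D)):
        \lnot ((\lnot A \land \lnot B) \leftrightarrow (E \land D)): β-rule — branch into (\lnot A \land \lnot B), \lnot (E \land D)  //  \lnot (\lnot A \land \lnot B), (E \land D).
          branch 2.2.1 (add (\lnot A \land \lnot B), \lnot (E \land D)):
            (\lnot A \land \lnot B): α-rule — add \lnot A, \lnot B.
            \lnot (\lnot A \land \lnot B): β-rule — branch into \lnot \lnot A  //  \lnot \lnot B.
              branch 2.2.1.1 (add \lnot \lnot A):
                × closes — contains both A and \lnot A.
              branch 2.2.1.2 (add \lnot \lnot B):
                × closes — contains both B and \lnot B.
          branch 2.2.2 (add \lnot (\lnot A \land \lnot B), (E \land D)):
            (E \land D): α-rule — add E, D.
            \lnot (\lnot A \land \lnot B): β-rule — branch into \lnot \lnot A  //  \lnot \lnot B.
              branch 2.2.2.1 (add \lnot \lnot A):
                \lnot (E \land D): β-rule — branch into \lnot E  //  \lnot D.
                  branch 2.2.2.1.1 (add \lnot E):
                    × closes — contains both E and \lnot E.
                  branch 2.2.2.1.2 (add \lnot D):
                    × closes — contains both D and \lnot D.
              branch 2.2.2.2 (add \lnot \lnot B):
                \lnot (E \land D): β-rule — branch into \lnot E  //  \lnot D.
                  branch 2.2.2.2.1 (add \lnot E):
                    × closes — contains both E and \lnot E.
                  branch 2.2.2.2.2 (add \lnot D):
                    × closes — contains both D and \lnot D.
All 11 branches close.
Every branch closed; the formula is unsatisfiable.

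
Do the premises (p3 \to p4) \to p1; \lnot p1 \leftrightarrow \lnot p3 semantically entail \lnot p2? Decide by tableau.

No

Initial set: {T ((p3 \to p4) \to p1); T (\lnot p1 \leftrightarrow \lnot p3); F \lnot p2}.
T ((p3 \to p4) \to p1): β-rule — branch into F (p3 \to p4)  //  T p1.
  branch 1 (add F (p3 \to p4)):
    F (p3 \to p4): α-rule — add T p3, F p4.
    T (\lnot p1 \leftrightarrow \lnot p3): β-rule — branch into T \lnot p1, T \lnot p3  //  F \lnot p1, F \lnot p3.
      branch 1.1 (add T \lnot p1, T \lnot p3):
        × closes — contains both p3 and \lnot p3.
      branch 1.2 (add F \lnot p1, F \lnot p3):
        ○ open, literals {p1=1, p2=1, p3=1, p4=0}.
  branch 2 (add T p1):
    T (\lnot p1 \leftrightarrow \lnot p3): β-rule — branch into T \lnot p1, T \lnot p3  //  F \lnot p1, F \lnot p3.
      branch 2.1 (add T \lnot p1, T \lnot p3):
        × closes — contains both p1 and \lnot p1.
      branch 2.2 (add F \lnot p1, F \lnot p3):
        ○ open, literals {p1=1, p2=1, p3=1}.
2 branches closed, 2 open.
An open branch gives a countermodel: p1=1, p2=1, p3=1, p4=0 (unmentioned atoms arbitrary); the premises hold there but the conclusion fails.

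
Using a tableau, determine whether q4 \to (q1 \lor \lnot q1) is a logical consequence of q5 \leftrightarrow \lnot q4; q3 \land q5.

Initial set: {(q5 \leftrightarrow \lnot q4); (q3 \land q5); \lnot (q4 \to (q1 \lor \lnot q1))}.
(q3 \land q5): α-rule — add q3, q5.
\lnot (q4 \to (q1 \lor \lnot q1)): α-rule — add q4, \lnot (q1 \lor \lnot q1).
\lnot (q1 \lor \lnot q1): α-rule — add \lnot q1, \lnot \lnot q1.
× closes — contains both q1 and \lnot q1.
All 1 branch closes.
Every branch closed, so the premises entail the conclusion.

Yes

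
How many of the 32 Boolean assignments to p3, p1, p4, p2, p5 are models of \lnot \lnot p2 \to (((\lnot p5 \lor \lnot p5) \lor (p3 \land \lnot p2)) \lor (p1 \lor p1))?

28

Initial set: {(\lnot \lnot p2 \to (((\lnot p5 \lor \lnot p5) \lor (p3 \land \lnot p2)) \lor (p1 \lor p1)))}.
(\lnot \lnot p2 \to (((\lnot p5 \lor \lnot p5) \lor (p3 \land \lnot p2)) \lor (p1 \lor p1))): β-rule — branch into \lnot \lnot \lnot p2  //  (((\lnot p5 \lor \lnot p5) \lor (p3 \land \lnot p2)) \lor (p1 \lor p1)).
  branch 1 (add \lnot \lnot \lnot p2):
    \lnot \lnot \lnot p2: drop double negation, giving \lnot p2.
    ○ open, literals {p2=F}.
  branch 2 (add (((\lnot p5 \lor \lnot p5) \lor (p3 \land \lnot p2)) \lor (p1 \lor p1))):
    (((\lnot p5 \lor \lnot p5) \lor (p3 \land \lnot p2)) \lor (p1 \lor p1)): β-rule — branch into ((\lnot p5 \lor \lnot p5) \lor (p3 \land \lnot p2))  //  (p1 \lor p1).
      branch 2.1 (add ((\lnot p5 \lor \lnot p5) \lor (p3 \land \lnot p2))):
        ((\lnot p5 \lor \lnot p5) \lor (p3 \land \lnot p2)): β-rule — branch into (\lnot p5 \lor \lnot p5)  //  (p3 \land \lnot p2).
          branch 2.1.1 (add (\lnot p5 \lor \lnot p5)):
            (\lnot p5 \lor \lnot p5): β-rule — branch into \lnot p5  //  \lnot p5.
              branch 2.1.1.1 (add \lnot p5):
                ○ open, literals {p5=F}.
              branch 2.1.1.2 (add \lnot p5):
                ○ open, literals {p5=F}.
          branch 2.1.2 (add (p3 \land \lnot p2)):
            (p3 \land \lnot p2): α-rule — add p3, \lnot p2.
            ○ open, literals {p2=F, p3=T}.
      branch 2.2 (add (p1 \lor p1)):
        (p1 \lor p1): β-rule — branch into p1  //  p1.
          branch 2.2.1 (add p1):
            ○ open, literals {p1=T}.
          branch 2.2.2 (add p1):
            ○ open, literals {p1=T}.
0 branches closed, 6 open.
Each open branch fixes some atoms; the unmentioned ones are free. Counting distinct full assignments: branch {p2=F} (p3, p1, p4, p5) contributes 16 new; branch {p5=F} (p3, p1, p4, p2) contributes 8 new; branch {p5=F} (p3, p1, p4, p2) contributes 0 new; branch {p2=F, p3=T} (p1, p4, p5) contributes 0 new; branch {p1=T} (p3, p4, p2, p5) contributes 4 new; branch {p1=T} (p3, p4, p2, p5) contributes 0 new. Total: 28.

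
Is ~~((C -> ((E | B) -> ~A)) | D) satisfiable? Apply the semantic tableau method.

Initial set: {~~((C -> ((E | B) -> ~A)) | D)}.
~~((C -> ((E | B) -> ~A)) | D): drop double negation, giving ((C -> ((E | B) -> ~A)) | D).
((C -> ((E | B) -> ~A)) | D): β-rule — branch into (C -> ((E | B) -> ~A))  //  D.
  branch 1 (add (C -> ((E | B) -> ~A))):
    (C -> ((E | B) -> ~A)): β-rule — branch into ~C  //  ((E | B) -> ~A).
      branch 1.1 (add ~C):
        ○ open, literals {C=F}.
      branch 1.2 (add ((E | B) -> ~A)):
        ((E | B) -> ~A): β-rule — branch into ~(E | B)  //  ~A.
          branch 1.2.1 (add ~(E | B)):
            ~(E | B): α-rule — add ~E, ~B.
            ○ open, literals {B=F, E=F}.
          branch 1.2.2 (add ~A):
            ○ open, literals {A=F}.
  branch 2 (add D):
    ○ open, literals {D=T}.
0 branches closed, 4 open.
An open branch gives a satisfying assignment: C=F.

Satisfiable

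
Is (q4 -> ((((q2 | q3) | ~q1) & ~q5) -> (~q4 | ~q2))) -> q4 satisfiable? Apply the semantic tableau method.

Initial set: {((q4 -> ((((q2 | q3) | ~q1) & ~q5) -> (~q4 | ~q2))) -> q4)}.
((q4 -> ((((q2 | q3) | ~q1) & ~q5) -> (~q4 | ~q2))) -> q4): β-rule — branch into ~(q4 -> ((((q2 | q3) | ~q1) & ~q5) -> (~q4 | ~q2)))  //  q4.
  branch 1 (add ~(q4 -> ((((q2 | q3) | ~q1) & ~q5) -> (~q4 | ~q2)))):
    ~(q4 -> ((((q2 | q3) | ~q1) & ~q5) -> (~q4 | ~q2))): α-rule — add q4, ~((((q2 | q3) | ~q1) & ~q5) -> (~q4 | ~q2)).
    ~((((q2 | q3) | ~q1) & ~q5) -> (~q4 | ~q2)): α-rule — add (((q2 | q3) | ~q1) & ~q5), ~(~q4 | ~q2).
    (((q2 | q3) | ~q1) & ~q5): α-rule — add ((q2 | q3) | ~q1), ~q5.
    ~(~q4 | ~q2): α-rule — add ~~q4, ~~q2.
    ((q2 | q3) | ~q1): β-rule — branch into (q2 | q3)  //  ~q1.
      branch 1.1 (add (q2 | q3)):
        (q2 | q3): β-rule — branch into q2  //  q3.
          branch 1.1.1 (add q2):
            ○ open, literals {q2=T, q4=T, q5=F}.
          branch 1.1.2 (add q3):
            ○ open, literals {q2=T, q3=T, q4=T, q5=F}.
      branch 1.2 (add ~q1):
        ○ open, literals {q1=F, q2=T, q4=T, q5=F}.
  branch 2 (add q4):
    ○ open, literals {q4=T}.
0 branches closed, 4 open.
An open branch gives a satisfying assignment: q2=T, q4=T, q5=F.

Satisfiable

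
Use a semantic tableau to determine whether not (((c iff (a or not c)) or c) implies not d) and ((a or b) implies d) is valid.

Assume the negation and expand:
Initial set: {not (not (((c iff (a or not c)) or c) implies not d) and ((a or b) implies d))}.
not (not (((c iff (a or not c)) or c) implies not d) and ((a or b) implies d)): β-rule — branch into not not (((c iff (a or not c)) or c) implies not d)  //  not ((a or b) implies d).
  branch 1 (add not not (((c iff (a or not c)) or c) implies not d)):
    not not (((c iff (a or not c)) or c) implies not d): β-rule — branch into not ((c iff (a or not c)) or c)  //  not d.
      branch 1.1 (add not ((c iff (a or not c)) or c)):
        not ((c iff (a or not c)) or c): α-rule — add not (c iff (a or not c)), not c.
        not (c iff (a or not c)): β-rule — branch into c, not (a or not c)  //  not c, (a or not c).
          branch 1.1.1 (add c, not (a or not c)):
            × closes — contains both c and not c.
          branch 1.1.2 (add not c, (a or not c)):
            (a or not c): β-rule — branch into a  //  not c.
              branch 1.1.2.1 (add a):
                ○ open, literals {a=T, c=F}.
              branch 1.1.2.2 (add not c):
                ○ open, literals {c=F}.
      branch 1.2 (add not d):
        ○ open, literals {d=F}.
  branch 2 (add not ((a or b) implies d)):
    not ((a or b) implies d): α-rule — add (a or b), not d.
    (a or b): β-rule — branch into a  //  b.
      branch 2.1 (add a):
        ○ open, literals {a=T, d=F}.
      branch 2.2 (add b):
        ○ open, literals {b=T, d=F}.
1 branch closed, 5 open.
An open branch gives a countermodel: a=T, c=F (unmentioned atoms arbitrary); under it the original formula is false.

Not valid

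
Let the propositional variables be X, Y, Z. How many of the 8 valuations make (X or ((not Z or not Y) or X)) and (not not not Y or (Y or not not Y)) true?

Initial set: {((X or ((not Z or not Y) or X)) and (not not not Y or (Y or not not Y)))}.
((X or ((not Z or not Y) or X)) and (not not not Y or (Y or not not Y))): α-rule — add (X or ((not Z or not Y) or X)), (not not not Y or (Y or not not Y)).
(X or ((not Z or not Y) or X)): β-rule — branch into X  //  ((not Z or not Y) or X).
  branch 1 (add X):
    (not not not Y or (Y or not not Y)): β-rule — branch into not not not Y  //  (Y or not not Y).
      branch 1.1 (add not not not Y):
        not not not Y: drop double negation, giving not Y.
        ○ open, literals {X=true, Y=false}.
      branch 1.2 (add (Y or not not Y)):
        (Y or not not Y): β-rule — branch into Y  //  not not Y.
          branch 1.2.1 (add Y):
            ○ open, literals {X=true, Y=true}.
          branch 1.2.2 (add not not Y):
            not not Y: drop double negation, giving Y.
            ○ open, literals {X=true, Y=true}.
  branch 2 (add ((not Z or not Y) or X)):
    (not not not Y or (Y or not not Y)): β-rule — branch into not not not Y  //  (Y or not not Y).
      branch 2.1 (add not not not Y):
        not not not Y: drop double negation, giving not Y.
        ((not Z or not Y) or X): β-rule — branch into (not Z or not Y)  //  X.
          branch 2.1.1 (add (not Z or not Y)):
            (not Z or not Y): β-rule — branch into not Z  //  not Y.
              branch 2.1.1.1 (add not Z):
                ○ open, literals {Y=false, Z=false}.
              branch 2.1.1.2 (add not Y):
                ○ open, literals {Y=false}.
          branch 2.1.2 (add X):
            ○ open, literals {X=true, Y=false}.
      branch 2.2 (add (Y or not not Y)):
        ((not Z or not Y) or X): β-rule — branch into (not Z or not Y)  //  X.
          branch 2.2.1 (add (not Z or not Y)):
            (Y or not not Y): β-rule — branch into Y  //  not not Y.
              branch 2.2.1.1 (add Y):
                (not Z or not Y): β-rule — branch into not Z  //  not Y.
                  branch 2.2.1.1.1 (add not Z):
                    ○ open, literals {Y=true, Z=false}.
                  branch 2.2.1.1.2 (add not Y):
                    × closes — contains both Y and not Y.
              branch 2.2.1.2 (add not not Y):
                not not Y: drop double negation, giving Y.
                (not Z or not Y): β-rule — branch into not Z  //  not Y.
                  branch 2.2.1.2.1 (add not Z):
                    ○ open, literals {Y=true, Z=false}.
                  branch 2.2.1.2.2 (add not Y):
                    × closes — contains both Y and not Y.
          branch 2.2.2 (add X):
            (Y or not not Y): β-rule — branch into Y  //  not not Y.
              branch 2.2.2.1 (add Y):
                ○ open, literals {X=true, Y=true}.
              branch 2.2.2.2 (add not not Y):
                not not Y: drop double negation, giving Y.
                ○ open, literals {X=true, Y=true}.
2 branches closed, 10 open.
Each open branch fixes some atoms; the unmentioned ones are free. Counting distinct full assignments: branch {X=true, Y=false} (Z) contributes 2 new; branch {X=true, Y=true} (Z) contributes 2 new; branch {X=true, Y=true} (Z) contributes 0 new; branch {Y=false, Z=false} (X) contributes 1 new; branch {Y=false} (X, Z) contributes 1 new; branch {X=true, Y=false} (Z) contributes 0 new; branch {Y=true, Z=false} (X) contributes 1 new; branch {Y=true, Z=false} (X) contributes 0 new; branch {X=true, Y=true} (Z) contributes 0 new; branch {X=true, Y=true} (Z) contributes 0 new. Total: 7.

7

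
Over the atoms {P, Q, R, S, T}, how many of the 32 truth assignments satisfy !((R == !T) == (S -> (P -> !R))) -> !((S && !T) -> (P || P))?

Initial set: {(!((R == !T) == (S -> (P -> !R))) -> !((S && !T) -> (P || P)))}.
(!((R == !T) == (S -> (P -> !R))) -> !((S && !T) -> (P || P))): β-rule — branch into !!((R == !T) == (S -> (P -> !R)))  //  !((S && !T) -> (P || P)).
  branch 1 (add !!((R == !T) == (S -> (P -> !R)))):
    !!((R == !T) == (S -> (P -> !R))): β-rule — branch into (R == !T), (S -> (P -> !R))  //  !(R == !T), !(S -> (P -> !R)).
      branch 1.1 (add (R == !T), (S -> (P -> !R))):
        (R == !T): β-rule — branch into R, !T  //  !R, !!T.
          branch 1.1.1 (add R, !T):
            (S -> (P -> !R)): β-rule — branch into !S  //  (P -> !R).
              branch 1.1.1.1 (add !S):
                ○ open, literals {R=1, S=0, T=0}.
              branch 1.1.1.2 (add (P -> !R)):
                (P -> !R): β-rule — branch into !P  //  !R.
                  branch 1.1.1.2.1 (add !P):
                    ○ open, literals {P=0, R=1, T=0}.
                  branch 1.1.1.2.2 (add !R):
                    × closes — contains both R and !R.
          branch 1.1.2 (add !R, !!T):
            (S -> (P -> !R)): β-rule — branch into !S  //  (P -> !R).
              branch 1.1.2.1 (add !S):
                ○ open, literals {R=0, S=0, T=1}.
              branch 1.1.2.2 (add (P -> !R)):
                (P -> !R): β-rule — branch into !P  //  !R.
                  branch 1.1.2.2.1 (add !P):
                    ○ open, literals {P=0, R=0, T=1}.
                  branch 1.1.2.2.2 (add !R):
                    ○ open, literals {R=0, T=1}.
      branch 1.2 (add !(R == !T), !(S -> (P -> !R))):
        !(S -> (P -> !R)): α-rule — add S, !(P -> !R).
        !(P -> !R): α-rule — add P, !!R.
        !(R == !T): β-rule — branch into R, !!T  //  !R, !T.
          branch 1.2.1 (add R, !!T):
            ○ open, literals {P=1, R=1, S=1, T=1}.
          branch 1.2.2 (add !R, !T):
            × closes — contains both R and !R.
  branch 2 (add !((S && !T) -> (P || P))):
    !((S && !T) -> (P || P)): α-rule — add (S && !T), !(P || P).
    (S && !T): α-rule — add S, !T.
    !(P || P): α-rule — add !P, !P.
    ○ open, literals {P=0, S=1, T=0}.
2 branches closed, 7 open.
Each open branch fixes some atoms; the unmentioned ones are free. Counting distinct full assignments: branch {R=1, S=0, T=0} (P, Q) contributes 4 new; branch {P=0, R=1, T=0} (Q, S) contributes 2 new; branch {R=0, S=0, T=1} (P, Q) contributes 4 new; branch {P=0, R=0, T=1} (Q, S) contributes 2 new; branch {R=0, T=1} (P, Q, S) contributes 2 new; branch {P=1, R=1, S=1, T=1} (Q) contributes 2 new; branch {P=0, S=1, T=0} (Q, R) contributes 2 new. Total: 18.

18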